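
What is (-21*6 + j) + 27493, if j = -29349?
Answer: -1982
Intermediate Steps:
(-21*6 + j) + 27493 = (-21*6 - 29349) + 27493 = (-126 - 29349) + 27493 = -29475 + 27493 = -1982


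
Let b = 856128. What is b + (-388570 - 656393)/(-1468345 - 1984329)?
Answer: 2955931931235/3452674 ≈ 8.5613e+5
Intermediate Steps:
b + (-388570 - 656393)/(-1468345 - 1984329) = 856128 + (-388570 - 656393)/(-1468345 - 1984329) = 856128 - 1044963/(-3452674) = 856128 - 1044963*(-1/3452674) = 856128 + 1044963/3452674 = 2955931931235/3452674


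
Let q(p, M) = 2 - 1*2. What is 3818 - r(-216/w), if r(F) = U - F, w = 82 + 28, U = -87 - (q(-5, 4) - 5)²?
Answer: 216042/55 ≈ 3928.0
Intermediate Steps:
q(p, M) = 0 (q(p, M) = 2 - 2 = 0)
U = -112 (U = -87 - (0 - 5)² = -87 - 1*(-5)² = -87 - 1*25 = -87 - 25 = -112)
w = 110
r(F) = -112 - F
3818 - r(-216/w) = 3818 - (-112 - (-216)/110) = 3818 - (-112 - 1*(-108/55)) = 3818 - (-112 + 108/55) = 3818 - 1*(-6052/55) = 3818 + 6052/55 = 216042/55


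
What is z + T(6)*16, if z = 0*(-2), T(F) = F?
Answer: 96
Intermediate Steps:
z = 0
z + T(6)*16 = 0 + 6*16 = 0 + 96 = 96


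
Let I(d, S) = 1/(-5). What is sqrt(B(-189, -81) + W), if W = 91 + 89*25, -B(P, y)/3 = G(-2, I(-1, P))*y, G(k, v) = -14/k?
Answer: sqrt(4017) ≈ 63.380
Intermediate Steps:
I(d, S) = -1/5
B(P, y) = -21*y (B(P, y) = -3*(-14/(-2))*y = -3*(-14*(-1/2))*y = -21*y)
W = 2316 (W = 91 + 2225 = 2316)
sqrt(B(-189, -81) + W) = sqrt(-21*(-81) + 2316) = sqrt(1701 + 2316) = sqrt(4017)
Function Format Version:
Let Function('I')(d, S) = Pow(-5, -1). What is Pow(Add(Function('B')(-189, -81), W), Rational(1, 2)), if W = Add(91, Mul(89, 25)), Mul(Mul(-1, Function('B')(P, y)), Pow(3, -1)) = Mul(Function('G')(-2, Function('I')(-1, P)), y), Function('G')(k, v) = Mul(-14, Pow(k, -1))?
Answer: Pow(4017, Rational(1, 2)) ≈ 63.380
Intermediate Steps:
Function('I')(d, S) = Rational(-1, 5)
Function('B')(P, y) = Mul(-21, y) (Function('B')(P, y) = Mul(-3, Mul(Mul(-14, Pow(-2, -1)), y)) = Mul(-3, Mul(Mul(-14, Rational(-1, 2)), y)) = Mul(-3, Mul(7, y)) = Mul(-21, y))
W = 2316 (W = Add(91, 2225) = 2316)
Pow(Add(Function('B')(-189, -81), W), Rational(1, 2)) = Pow(Add(Mul(-21, -81), 2316), Rational(1, 2)) = Pow(Add(1701, 2316), Rational(1, 2)) = Pow(4017, Rational(1, 2))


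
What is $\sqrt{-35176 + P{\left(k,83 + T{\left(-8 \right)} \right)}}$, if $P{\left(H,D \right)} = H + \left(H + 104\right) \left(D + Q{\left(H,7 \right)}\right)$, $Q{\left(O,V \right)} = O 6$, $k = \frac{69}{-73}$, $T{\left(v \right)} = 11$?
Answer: $\frac{i \sqrt{138949637}}{73} \approx 161.48 i$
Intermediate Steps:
$k = - \frac{69}{73}$ ($k = 69 \left(- \frac{1}{73}\right) = - \frac{69}{73} \approx -0.94521$)
$Q{\left(O,V \right)} = 6 O$
$P{\left(H,D \right)} = H + \left(104 + H\right) \left(D + 6 H\right)$ ($P{\left(H,D \right)} = H + \left(H + 104\right) \left(D + 6 H\right) = H + \left(104 + H\right) \left(D + 6 H\right)$)
$\sqrt{-35176 + P{\left(k,83 + T{\left(-8 \right)} \right)}} = \sqrt{-35176 + \left(6 \left(- \frac{69}{73}\right)^{2} + 104 \left(83 + 11\right) + 625 \left(- \frac{69}{73}\right) + \left(83 + 11\right) \left(- \frac{69}{73}\right)\right)} = \sqrt{-35176 + \left(6 \cdot \frac{4761}{5329} + 104 \cdot 94 - \frac{43125}{73} + 94 \left(- \frac{69}{73}\right)\right)} = \sqrt{-35176 + \left(\frac{28566}{5329} + 9776 - \frac{43125}{73} - \frac{6486}{73}\right)} = \sqrt{-35176 + \frac{48503267}{5329}} = \sqrt{- \frac{138949637}{5329}} = \frac{i \sqrt{138949637}}{73}$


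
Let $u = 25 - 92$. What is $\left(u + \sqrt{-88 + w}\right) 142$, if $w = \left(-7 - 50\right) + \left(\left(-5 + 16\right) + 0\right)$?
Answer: $-9514 + 142 i \sqrt{134} \approx -9514.0 + 1643.8 i$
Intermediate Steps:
$u = -67$
$w = -46$ ($w = -57 + \left(11 + 0\right) = -57 + 11 = -46$)
$\left(u + \sqrt{-88 + w}\right) 142 = \left(-67 + \sqrt{-88 - 46}\right) 142 = \left(-67 + \sqrt{-134}\right) 142 = \left(-67 + i \sqrt{134}\right) 142 = -9514 + 142 i \sqrt{134}$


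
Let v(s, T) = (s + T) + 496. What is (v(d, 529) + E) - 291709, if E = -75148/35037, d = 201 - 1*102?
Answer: -10181301793/35037 ≈ -2.9059e+5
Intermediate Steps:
d = 99 (d = 201 - 102 = 99)
E = -75148/35037 (E = -75148*1/35037 = -75148/35037 ≈ -2.1448)
v(s, T) = 496 + T + s (v(s, T) = (T + s) + 496 = 496 + T + s)
(v(d, 529) + E) - 291709 = ((496 + 529 + 99) - 75148/35037) - 291709 = (1124 - 75148/35037) - 291709 = 39306440/35037 - 291709 = -10181301793/35037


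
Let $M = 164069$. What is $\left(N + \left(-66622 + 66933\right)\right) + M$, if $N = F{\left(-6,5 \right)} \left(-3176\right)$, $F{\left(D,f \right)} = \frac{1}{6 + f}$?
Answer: $\frac{1805004}{11} \approx 1.6409 \cdot 10^{5}$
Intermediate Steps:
$N = - \frac{3176}{11}$ ($N = \frac{1}{6 + 5} \left(-3176\right) = \frac{1}{11} \left(-3176\right) = - \frac{3176}{11} \approx -288.73$)
$\left(N + \left(-66622 + 66933\right)\right) + M = \left(- \frac{3176}{11} + \left(-66622 + 66933\right)\right) + 164069 = \left(- \frac{3176}{11} + 311\right) + 164069 = \frac{245}{11} + 164069 = \frac{1805004}{11}$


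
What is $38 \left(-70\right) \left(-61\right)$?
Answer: $162260$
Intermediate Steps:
$38 \left(-70\right) \left(-61\right) = \left(-2660\right) \left(-61\right) = 162260$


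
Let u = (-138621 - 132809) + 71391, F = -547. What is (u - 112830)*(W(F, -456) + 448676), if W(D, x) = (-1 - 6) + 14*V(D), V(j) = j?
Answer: -137978670559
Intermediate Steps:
u = -200039 (u = -271430 + 71391 = -200039)
W(D, x) = -7 + 14*D (W(D, x) = (-1 - 6) + 14*D = -7 + 14*D)
(u - 112830)*(W(F, -456) + 448676) = (-200039 - 112830)*((-7 + 14*(-547)) + 448676) = -312869*((-7 - 7658) + 448676) = -312869*(-7665 + 448676) = -312869*441011 = -137978670559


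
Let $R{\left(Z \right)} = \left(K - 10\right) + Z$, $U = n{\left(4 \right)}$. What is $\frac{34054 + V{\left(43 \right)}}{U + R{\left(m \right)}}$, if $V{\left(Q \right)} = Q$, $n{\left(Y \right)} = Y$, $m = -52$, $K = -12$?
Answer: $- \frac{4871}{10} \approx -487.1$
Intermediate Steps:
$U = 4$
$R{\left(Z \right)} = -22 + Z$ ($R{\left(Z \right)} = \left(-12 - 10\right) + Z = -22 + Z$)
$\frac{34054 + V{\left(43 \right)}}{U + R{\left(m \right)}} = \frac{34054 + 43}{4 - 74} = \frac{34097}{4 - 74} = \frac{34097}{-70} = 34097 \left(- \frac{1}{70}\right) = - \frac{4871}{10}$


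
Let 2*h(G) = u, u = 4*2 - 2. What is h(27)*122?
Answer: 366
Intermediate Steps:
u = 6 (u = 8 - 2 = 6)
h(G) = 3 (h(G) = (½)*6 = 3)
h(27)*122 = 3*122 = 366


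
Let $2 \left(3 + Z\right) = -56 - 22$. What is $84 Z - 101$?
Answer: $-3629$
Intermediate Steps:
$Z = -42$ ($Z = -3 + \frac{-56 - 22}{2} = -3 + \frac{1}{2} \left(-78\right) = -3 - 39 = -42$)
$84 Z - 101 = 84 \left(-42\right) - 101 = -3528 - 101 = -3629$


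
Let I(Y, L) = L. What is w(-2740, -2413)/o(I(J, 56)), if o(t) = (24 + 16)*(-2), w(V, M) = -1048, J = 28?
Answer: 131/10 ≈ 13.100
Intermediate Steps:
o(t) = -80 (o(t) = 40*(-2) = -80)
w(-2740, -2413)/o(I(J, 56)) = -1048/(-80) = -1048*(-1/80) = 131/10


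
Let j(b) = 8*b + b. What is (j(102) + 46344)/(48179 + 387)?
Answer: 23631/24283 ≈ 0.97315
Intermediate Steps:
j(b) = 9*b
(j(102) + 46344)/(48179 + 387) = (9*102 + 46344)/(48179 + 387) = (918 + 46344)/48566 = 47262*(1/48566) = 23631/24283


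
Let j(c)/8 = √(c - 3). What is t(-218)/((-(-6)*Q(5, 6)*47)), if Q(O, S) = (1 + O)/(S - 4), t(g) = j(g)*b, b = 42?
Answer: 56*I*√221/141 ≈ 5.9043*I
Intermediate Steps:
j(c) = 8*√(-3 + c) (j(c) = 8*√(c - 3) = 8*√(-3 + c))
t(g) = 336*√(-3 + g) (t(g) = (8*√(-3 + g))*42 = 336*√(-3 + g))
Q(O, S) = (1 + O)/(-4 + S)
t(-218)/((-(-6)*Q(5, 6)*47)) = (336*√(-3 - 218))/((-(-6)*(1 + 5)/(-4 + 6)*47)) = (336*√(-221))/((-(-6)*6/2*47)) = (336*(I*√221))/((-(-6)*(½)*6*47)) = (336*I*√221)/((-(-6)*3*47)) = (336*I*√221)/((-2*(-9)*47)) = (336*I*√221)/((18*47)) = (336*I*√221)/846 = (336*I*√221)*(1/846) = 56*I*√221/141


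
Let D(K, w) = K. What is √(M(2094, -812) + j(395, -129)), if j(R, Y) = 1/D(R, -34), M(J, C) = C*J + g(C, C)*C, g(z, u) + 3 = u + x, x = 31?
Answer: I*√165966912605/395 ≈ 1031.4*I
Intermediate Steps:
g(z, u) = 28 + u (g(z, u) = -3 + (u + 31) = -3 + (31 + u) = 28 + u)
M(J, C) = C*J + C*(28 + C) (M(J, C) = C*J + (28 + C)*C = C*J + C*(28 + C))
j(R, Y) = 1/R
√(M(2094, -812) + j(395, -129)) = √(-812*(28 - 812 + 2094) + 1/395) = √(-812*1310 + 1/395) = √(-1063720 + 1/395) = √(-420169399/395) = I*√165966912605/395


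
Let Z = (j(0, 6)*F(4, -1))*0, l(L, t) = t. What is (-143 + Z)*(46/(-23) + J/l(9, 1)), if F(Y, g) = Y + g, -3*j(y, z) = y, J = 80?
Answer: -11154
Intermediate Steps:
j(y, z) = -y/3
Z = 0 (Z = ((-1/3*0)*(4 - 1))*0 = (0*3)*0 = 0*0 = 0)
(-143 + Z)*(46/(-23) + J/l(9, 1)) = (-143 + 0)*(46/(-23) + 80/1) = -143*(46*(-1/23) + 80*1) = -143*(-2 + 80) = -143*78 = -11154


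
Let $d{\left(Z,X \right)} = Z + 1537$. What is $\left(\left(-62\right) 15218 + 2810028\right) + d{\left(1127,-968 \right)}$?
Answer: $1869176$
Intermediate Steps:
$d{\left(Z,X \right)} = 1537 + Z$
$\left(\left(-62\right) 15218 + 2810028\right) + d{\left(1127,-968 \right)} = \left(\left(-62\right) 15218 + 2810028\right) + \left(1537 + 1127\right) = \left(-943516 + 2810028\right) + 2664 = 1866512 + 2664 = 1869176$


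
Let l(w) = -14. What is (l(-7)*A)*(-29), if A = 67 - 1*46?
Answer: 8526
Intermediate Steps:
A = 21 (A = 67 - 46 = 21)
(l(-7)*A)*(-29) = -14*21*(-29) = -294*(-29) = 8526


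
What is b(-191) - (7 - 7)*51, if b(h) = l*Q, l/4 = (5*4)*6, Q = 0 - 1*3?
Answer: -1440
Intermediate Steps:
Q = -3 (Q = 0 - 3 = -3)
l = 480 (l = 4*((5*4)*6) = 4*(20*6) = 4*120 = 480)
b(h) = -1440 (b(h) = 480*(-3) = -1440)
b(-191) - (7 - 7)*51 = -1440 - (7 - 7)*51 = -1440 - 0*51 = -1440 - 1*0 = -1440 + 0 = -1440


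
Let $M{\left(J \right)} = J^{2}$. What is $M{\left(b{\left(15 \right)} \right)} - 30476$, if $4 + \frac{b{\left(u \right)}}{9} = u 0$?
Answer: $-29180$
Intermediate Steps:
$b{\left(u \right)} = -36$ ($b{\left(u \right)} = -36 + 9 u 0 = -36 + 9 \cdot 0 = -36 + 0 = -36$)
$M{\left(b{\left(15 \right)} \right)} - 30476 = \left(-36\right)^{2} - 30476 = 1296 - 30476 = -29180$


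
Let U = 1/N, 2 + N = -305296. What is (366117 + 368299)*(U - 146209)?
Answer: -16391179270439864/152649 ≈ -1.0738e+11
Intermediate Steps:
N = -305298 (N = -2 - 305296 = -305298)
U = -1/305298 (U = 1/(-305298) = -1/305298 ≈ -3.2755e-6)
(366117 + 368299)*(U - 146209) = (366117 + 368299)*(-1/305298 - 146209) = 734416*(-44637315283/305298) = -16391179270439864/152649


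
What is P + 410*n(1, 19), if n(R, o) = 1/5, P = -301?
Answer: -219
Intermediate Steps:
n(R, o) = ⅕
P + 410*n(1, 19) = -301 + 410*(⅕) = -301 + 82 = -219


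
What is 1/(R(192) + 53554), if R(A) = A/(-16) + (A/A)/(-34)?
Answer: 34/1820427 ≈ 1.8677e-5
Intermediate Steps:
R(A) = -1/34 - A/16 (R(A) = A*(-1/16) + 1*(-1/34) = -A/16 - 1/34 = -1/34 - A/16)
1/(R(192) + 53554) = 1/((-1/34 - 1/16*192) + 53554) = 1/((-1/34 - 12) + 53554) = 1/(-409/34 + 53554) = 1/(1820427/34) = 34/1820427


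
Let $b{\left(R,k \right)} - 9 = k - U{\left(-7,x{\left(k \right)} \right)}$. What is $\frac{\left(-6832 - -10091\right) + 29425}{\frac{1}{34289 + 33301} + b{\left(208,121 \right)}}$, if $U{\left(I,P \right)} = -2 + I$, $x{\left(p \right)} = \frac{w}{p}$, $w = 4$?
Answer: $\frac{2209111560}{9395011} \approx 235.14$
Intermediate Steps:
$x{\left(p \right)} = \frac{4}{p}$
$b{\left(R,k \right)} = 18 + k$ ($b{\left(R,k \right)} = 9 + \left(k - \left(-2 - 7\right)\right) = 9 + \left(k - -9\right) = 9 + \left(k + 9\right) = 9 + \left(9 + k\right) = 18 + k$)
$\frac{\left(-6832 - -10091\right) + 29425}{\frac{1}{34289 + 33301} + b{\left(208,121 \right)}} = \frac{\left(-6832 - -10091\right) + 29425}{\frac{1}{34289 + 33301} + \left(18 + 121\right)} = \frac{\left(-6832 + 10091\right) + 29425}{\frac{1}{67590} + 139} = \frac{3259 + 29425}{\frac{1}{67590} + 139} = \frac{32684}{\frac{9395011}{67590}} = 32684 \cdot \frac{67590}{9395011} = \frac{2209111560}{9395011}$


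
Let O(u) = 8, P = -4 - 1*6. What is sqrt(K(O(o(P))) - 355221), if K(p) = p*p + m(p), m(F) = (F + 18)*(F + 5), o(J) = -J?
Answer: I*sqrt(354819) ≈ 595.67*I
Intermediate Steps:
P = -10 (P = -4 - 6 = -10)
m(F) = (5 + F)*(18 + F) (m(F) = (18 + F)*(5 + F) = (5 + F)*(18 + F))
K(p) = 90 + 2*p**2 + 23*p (K(p) = p*p + (90 + p**2 + 23*p) = p**2 + (90 + p**2 + 23*p) = 90 + 2*p**2 + 23*p)
sqrt(K(O(o(P))) - 355221) = sqrt((90 + 2*8**2 + 23*8) - 355221) = sqrt((90 + 2*64 + 184) - 355221) = sqrt((90 + 128 + 184) - 355221) = sqrt(402 - 355221) = sqrt(-354819) = I*sqrt(354819)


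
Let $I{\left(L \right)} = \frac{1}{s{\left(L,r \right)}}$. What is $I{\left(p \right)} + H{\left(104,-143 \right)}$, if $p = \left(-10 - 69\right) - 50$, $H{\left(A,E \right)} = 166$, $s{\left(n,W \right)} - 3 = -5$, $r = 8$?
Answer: $\frac{331}{2} \approx 165.5$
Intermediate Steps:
$s{\left(n,W \right)} = -2$ ($s{\left(n,W \right)} = 3 - 5 = -2$)
$p = -129$ ($p = -79 - 50 = -129$)
$I{\left(L \right)} = - \frac{1}{2}$ ($I{\left(L \right)} = \frac{1}{-2} = - \frac{1}{2}$)
$I{\left(p \right)} + H{\left(104,-143 \right)} = - \frac{1}{2} + 166 = \frac{331}{2}$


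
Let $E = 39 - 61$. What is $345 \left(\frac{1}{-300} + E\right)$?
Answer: $- \frac{151823}{20} \approx -7591.1$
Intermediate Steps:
$E = -22$
$345 \left(\frac{1}{-300} + E\right) = 345 \left(\frac{1}{-300} - 22\right) = 345 \left(- \frac{1}{300} - 22\right) = 345 \left(- \frac{6601}{300}\right) = - \frac{151823}{20}$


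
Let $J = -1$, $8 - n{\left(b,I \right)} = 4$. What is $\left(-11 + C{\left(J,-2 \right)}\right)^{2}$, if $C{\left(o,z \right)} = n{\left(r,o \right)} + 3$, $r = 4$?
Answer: $16$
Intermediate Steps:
$n{\left(b,I \right)} = 4$ ($n{\left(b,I \right)} = 8 - 4 = 4$)
$C{\left(o,z \right)} = 7$ ($C{\left(o,z \right)} = 4 + 3 = 7$)
$\left(-11 + C{\left(J,-2 \right)}\right)^{2} = \left(-11 + 7\right)^{2} = \left(-4\right)^{2} = 16$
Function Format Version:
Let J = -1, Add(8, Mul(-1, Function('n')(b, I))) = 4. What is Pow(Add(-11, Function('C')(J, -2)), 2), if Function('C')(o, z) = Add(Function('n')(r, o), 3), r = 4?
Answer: 16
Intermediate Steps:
Function('n')(b, I) = 4 (Function('n')(b, I) = Add(8, Mul(-1, 4)) = Add(8, -4) = 4)
Function('C')(o, z) = 7 (Function('C')(o, z) = Add(4, 3) = 7)
Pow(Add(-11, Function('C')(J, -2)), 2) = Pow(Add(-11, 7), 2) = Pow(-4, 2) = 16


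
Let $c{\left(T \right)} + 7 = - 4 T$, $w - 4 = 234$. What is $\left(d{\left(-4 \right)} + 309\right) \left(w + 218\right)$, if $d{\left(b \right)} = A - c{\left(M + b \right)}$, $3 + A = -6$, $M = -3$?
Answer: $127224$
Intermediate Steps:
$w = 238$ ($w = 4 + 234 = 238$)
$c{\left(T \right)} = -7 - 4 T$
$A = -9$ ($A = -3 - 6 = -9$)
$d{\left(b \right)} = -14 + 4 b$ ($d{\left(b \right)} = -9 - \left(-7 - 4 \left(-3 + b\right)\right) = -9 - \left(-7 - \left(-12 + 4 b\right)\right) = -9 - \left(5 - 4 b\right) = -9 + \left(-5 + 4 b\right) = -14 + 4 b$)
$\left(d{\left(-4 \right)} + 309\right) \left(w + 218\right) = \left(\left(-14 + 4 \left(-4\right)\right) + 309\right) \left(238 + 218\right) = \left(\left(-14 - 16\right) + 309\right) 456 = \left(-30 + 309\right) 456 = 279 \cdot 456 = 127224$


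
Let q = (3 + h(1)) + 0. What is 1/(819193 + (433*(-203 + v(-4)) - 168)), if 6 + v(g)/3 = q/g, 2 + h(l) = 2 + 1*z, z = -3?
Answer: 1/723332 ≈ 1.3825e-6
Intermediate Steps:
h(l) = -3 (h(l) = -2 + (2 + 1*(-3)) = -2 + (2 - 3) = -2 - 1 = -3)
q = 0 (q = (3 - 3) + 0 = 0 + 0 = 0)
v(g) = -18 (v(g) = -18 + 3*(0/g) = -18 + 3*0 = -18 + 0 = -18)
1/(819193 + (433*(-203 + v(-4)) - 168)) = 1/(819193 + (433*(-203 - 18) - 168)) = 1/(819193 + (433*(-221) - 168)) = 1/(819193 + (-95693 - 168)) = 1/(819193 - 95861) = 1/723332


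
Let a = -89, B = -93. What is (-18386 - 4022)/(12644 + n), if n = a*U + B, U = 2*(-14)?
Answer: -22408/15043 ≈ -1.4896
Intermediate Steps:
U = -28
n = 2399 (n = -89*(-28) - 93 = 2492 - 93 = 2399)
(-18386 - 4022)/(12644 + n) = (-18386 - 4022)/(12644 + 2399) = -22408/15043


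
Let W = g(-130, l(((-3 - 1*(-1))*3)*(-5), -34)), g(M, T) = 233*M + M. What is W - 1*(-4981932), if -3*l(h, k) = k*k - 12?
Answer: 4951512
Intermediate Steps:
l(h, k) = 4 - k²/3 (l(h, k) = -(k*k - 12)/3 = -(k² - 12)/3 = -(-12 + k²)/3 = 4 - k²/3)
g(M, T) = 234*M
W = -30420 (W = 234*(-130) = -30420)
W - 1*(-4981932) = -30420 - 1*(-4981932) = -30420 + 4981932 = 4951512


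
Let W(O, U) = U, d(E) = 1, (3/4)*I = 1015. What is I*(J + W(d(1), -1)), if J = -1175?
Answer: -1591520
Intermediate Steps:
I = 4060/3 (I = (4/3)*1015 = 4060/3 ≈ 1353.3)
I*(J + W(d(1), -1)) = 4060*(-1175 - 1)/3 = (4060/3)*(-1176) = -1591520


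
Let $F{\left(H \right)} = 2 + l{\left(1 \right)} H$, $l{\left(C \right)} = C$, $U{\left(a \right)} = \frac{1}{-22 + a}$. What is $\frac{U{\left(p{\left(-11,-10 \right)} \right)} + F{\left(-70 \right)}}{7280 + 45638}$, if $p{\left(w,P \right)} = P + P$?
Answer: $- \frac{2857}{2222556} \approx -0.0012855$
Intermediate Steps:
$p{\left(w,P \right)} = 2 P$
$F{\left(H \right)} = 2 + H$ ($F{\left(H \right)} = 2 + 1 H = 2 + H$)
$\frac{U{\left(p{\left(-11,-10 \right)} \right)} + F{\left(-70 \right)}}{7280 + 45638} = \frac{\frac{1}{-22 + 2 \left(-10\right)} + \left(2 - 70\right)}{7280 + 45638} = \frac{\frac{1}{-22 - 20} - 68}{52918} = \left(\frac{1}{-42} - 68\right) \frac{1}{52918} = \left(- \frac{1}{42} - 68\right) \frac{1}{52918} = \left(- \frac{2857}{42}\right) \frac{1}{52918} = - \frac{2857}{2222556}$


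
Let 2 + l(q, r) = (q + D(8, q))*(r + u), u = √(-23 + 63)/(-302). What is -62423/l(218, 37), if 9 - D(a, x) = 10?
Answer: -11424883868221/1469130183039 - 2045414441*√10/1469130183039 ≈ -7.7810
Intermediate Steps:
D(a, x) = -1 (D(a, x) = 9 - 1*10 = 9 - 10 = -1)
u = -√10/151 (u = √40*(-1/302) = (2*√10)*(-1/302) = -√10/151 ≈ -0.020942)
l(q, r) = -2 + (-1 + q)*(r - √10/151) (l(q, r) = -2 + (q - 1)*(r - √10/151) = -2 + (-1 + q)*(r - √10/151))
-62423/l(218, 37) = -62423/(-2 - 1*37 + √10/151 + 218*37 - 1/151*218*√10) = -62423/(-2 - 37 + √10/151 + 8066 - 218*√10/151) = -62423/(8027 - 217*√10/151)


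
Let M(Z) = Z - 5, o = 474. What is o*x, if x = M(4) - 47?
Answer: -22752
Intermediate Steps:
M(Z) = -5 + Z
x = -48 (x = (-5 + 4) - 47 = -1 - 47 = -48)
o*x = 474*(-48) = -22752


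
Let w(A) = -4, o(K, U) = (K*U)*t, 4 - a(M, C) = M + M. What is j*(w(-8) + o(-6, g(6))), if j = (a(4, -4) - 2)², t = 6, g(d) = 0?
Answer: -144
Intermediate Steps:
a(M, C) = 4 - 2*M (a(M, C) = 4 - (M + M) = 4 - 2*M)
o(K, U) = 6*K*U (o(K, U) = (K*U)*6 = 6*K*U)
j = 36 (j = ((4 - 2*4) - 2)² = ((4 - 8) - 2)² = (-4 - 2)² = (-6)² = 36)
j*(w(-8) + o(-6, g(6))) = 36*(-4 + 6*(-6)*0) = 36*(-4 + 0) = 36*(-4) = -144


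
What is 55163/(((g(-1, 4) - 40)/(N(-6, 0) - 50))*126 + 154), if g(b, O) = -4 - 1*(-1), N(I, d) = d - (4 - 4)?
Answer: 1379075/6559 ≈ 210.26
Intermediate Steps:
N(I, d) = d (N(I, d) = d - 1*0 = d + 0 = d)
g(b, O) = -3 (g(b, O) = -4 + 1 = -3)
55163/(((g(-1, 4) - 40)/(N(-6, 0) - 50))*126 + 154) = 55163/(((-3 - 40)/(0 - 50))*126 + 154) = 55163/(-43/(-50)*126 + 154) = 55163/(-43*(-1/50)*126 + 154) = 55163/((43/50)*126 + 154) = 55163/(2709/25 + 154) = 55163/(6559/25) = 55163*(25/6559) = 1379075/6559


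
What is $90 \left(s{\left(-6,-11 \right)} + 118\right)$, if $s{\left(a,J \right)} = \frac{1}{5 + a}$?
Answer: $10530$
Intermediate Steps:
$90 \left(s{\left(-6,-11 \right)} + 118\right) = 90 \left(\frac{1}{5 - 6} + 118\right) = 90 \left(\frac{1}{-1} + 118\right) = 90 \left(-1 + 118\right) = 90 \cdot 117 = 10530$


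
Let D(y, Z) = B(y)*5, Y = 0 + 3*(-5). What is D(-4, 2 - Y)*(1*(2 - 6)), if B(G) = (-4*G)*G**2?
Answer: -5120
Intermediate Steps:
Y = -15 (Y = 0 - 15 = -15)
B(G) = -4*G**3
D(y, Z) = -20*y**3 (D(y, Z) = -4*y**3*5 = -20*y**3)
D(-4, 2 - Y)*(1*(2 - 6)) = (-20*(-4)**3)*(1*(2 - 6)) = (-20*(-64))*(1*(-4)) = 1280*(-4) = -5120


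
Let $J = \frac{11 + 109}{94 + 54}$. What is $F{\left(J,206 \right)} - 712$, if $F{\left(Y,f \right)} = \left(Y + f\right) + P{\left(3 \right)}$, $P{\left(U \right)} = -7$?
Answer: $- \frac{18951}{37} \approx -512.19$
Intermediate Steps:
$J = \frac{30}{37}$ ($J = \frac{120}{148} = 120 \cdot \frac{1}{148} = \frac{30}{37} \approx 0.81081$)
$F{\left(Y,f \right)} = -7 + Y + f$ ($F{\left(Y,f \right)} = \left(Y + f\right) - 7 = -7 + Y + f$)
$F{\left(J,206 \right)} - 712 = \left(-7 + \frac{30}{37} + 206\right) - 712 = \frac{7393}{37} - 712 = - \frac{18951}{37}$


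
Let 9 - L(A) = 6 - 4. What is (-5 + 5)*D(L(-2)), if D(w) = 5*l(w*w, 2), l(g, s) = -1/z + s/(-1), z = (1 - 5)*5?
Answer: 0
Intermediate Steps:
L(A) = 7 (L(A) = 9 - (6 - 4) = 9 - 1*2 = 9 - 2 = 7)
z = -20 (z = -4*5 = -20)
l(g, s) = 1/20 - s (l(g, s) = -1/(-20) + s/(-1) = -1*(-1/20) + s*(-1) = 1/20 - s)
D(w) = -39/4 (D(w) = 5*(1/20 - 1*2) = 5*(1/20 - 2) = 5*(-39/20) = -39/4)
(-5 + 5)*D(L(-2)) = (-5 + 5)*(-39/4) = 0*(-39/4) = 0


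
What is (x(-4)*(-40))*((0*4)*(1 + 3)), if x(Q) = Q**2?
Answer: 0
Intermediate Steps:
(x(-4)*(-40))*((0*4)*(1 + 3)) = ((-4)**2*(-40))*((0*4)*(1 + 3)) = (16*(-40))*(0*4) = -640*0 = 0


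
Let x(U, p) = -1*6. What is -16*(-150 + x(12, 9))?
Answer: 2496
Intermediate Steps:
x(U, p) = -6
-16*(-150 + x(12, 9)) = -16*(-150 - 6) = -16*(-156) = 2496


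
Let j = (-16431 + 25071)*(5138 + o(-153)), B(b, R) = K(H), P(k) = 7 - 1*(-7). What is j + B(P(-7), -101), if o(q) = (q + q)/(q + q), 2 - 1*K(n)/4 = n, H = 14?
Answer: 44400912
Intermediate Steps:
P(k) = 14 (P(k) = 7 + 7 = 14)
K(n) = 8 - 4*n
o(q) = 1 (o(q) = (2*q)/((2*q)) = (2*q)*(1/(2*q)) = 1)
B(b, R) = -48 (B(b, R) = 8 - 4*14 = 8 - 56 = -48)
j = 44400960 (j = (-16431 + 25071)*(5138 + 1) = 8640*5139 = 44400960)
j + B(P(-7), -101) = 44400960 - 48 = 44400912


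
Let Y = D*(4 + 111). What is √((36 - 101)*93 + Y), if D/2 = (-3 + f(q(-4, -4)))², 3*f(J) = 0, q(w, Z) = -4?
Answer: 5*I*√159 ≈ 63.048*I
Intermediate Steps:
f(J) = 0 (f(J) = (⅓)*0 = 0)
D = 18 (D = 2*(-3 + 0)² = 2*(-3)² = 2*9 = 18)
Y = 2070 (Y = 18*(4 + 111) = 18*115 = 2070)
√((36 - 101)*93 + Y) = √((36 - 101)*93 + 2070) = √(-65*93 + 2070) = √(-6045 + 2070) = √(-3975) = 5*I*√159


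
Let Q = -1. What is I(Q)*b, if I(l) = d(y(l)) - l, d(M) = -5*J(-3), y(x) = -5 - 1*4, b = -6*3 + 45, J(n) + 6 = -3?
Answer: 1242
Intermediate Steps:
J(n) = -9 (J(n) = -6 - 3 = -9)
b = 27 (b = -18 + 45 = 27)
y(x) = -9 (y(x) = -5 - 4 = -9)
d(M) = 45 (d(M) = -5*(-9) = 45)
I(l) = 45 - l
I(Q)*b = (45 - 1*(-1))*27 = (45 + 1)*27 = 46*27 = 1242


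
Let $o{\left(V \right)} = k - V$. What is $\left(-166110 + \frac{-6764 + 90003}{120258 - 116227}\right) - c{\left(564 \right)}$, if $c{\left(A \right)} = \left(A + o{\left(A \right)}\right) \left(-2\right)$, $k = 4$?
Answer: $- \frac{669473923}{4031} \approx -1.6608 \cdot 10^{5}$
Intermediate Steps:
$o{\left(V \right)} = 4 - V$
$c{\left(A \right)} = -8$ ($c{\left(A \right)} = \left(A - \left(-4 + A\right)\right) \left(-2\right) = 4 \left(-2\right) = -8$)
$\left(-166110 + \frac{-6764 + 90003}{120258 - 116227}\right) - c{\left(564 \right)} = \left(-166110 + \frac{-6764 + 90003}{120258 - 116227}\right) - -8 = \left(-166110 + \frac{83239}{4031}\right) + 8 = - \frac{669506171}{4031} + 8 = - \frac{669473923}{4031}$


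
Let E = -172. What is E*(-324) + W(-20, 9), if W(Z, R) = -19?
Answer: 55709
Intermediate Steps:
E*(-324) + W(-20, 9) = -172*(-324) - 19 = 55728 - 19 = 55709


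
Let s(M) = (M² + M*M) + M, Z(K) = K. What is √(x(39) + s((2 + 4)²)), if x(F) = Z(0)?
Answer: 6*√73 ≈ 51.264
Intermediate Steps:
x(F) = 0
s(M) = M + 2*M² (s(M) = (M² + M²) + M = 2*M² + M = M + 2*M²)
√(x(39) + s((2 + 4)²)) = √(0 + (2 + 4)²*(1 + 2*(2 + 4)²)) = √(0 + 6²*(1 + 2*6²)) = √(0 + 36*(1 + 2*36)) = √(0 + 36*(1 + 72)) = √(0 + 36*73) = √(0 + 2628) = √2628 = 6*√73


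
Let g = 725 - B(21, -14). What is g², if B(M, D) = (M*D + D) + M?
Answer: 1024144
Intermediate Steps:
B(M, D) = D + M + D*M (B(M, D) = (D*M + D) + M = (D + D*M) + M = D + M + D*M)
g = 1012 (g = 725 - (-14 + 21 - 14*21) = 725 - (-14 + 21 - 294) = 725 - 1*(-287) = 725 + 287 = 1012)
g² = 1012² = 1024144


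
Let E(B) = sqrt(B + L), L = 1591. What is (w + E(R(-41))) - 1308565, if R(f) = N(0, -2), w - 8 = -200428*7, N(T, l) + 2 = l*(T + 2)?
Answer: -2711553 + sqrt(1585) ≈ -2.7115e+6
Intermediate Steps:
N(T, l) = -2 + l*(2 + T) (N(T, l) = -2 + l*(T + 2) = -2 + l*(2 + T))
w = -1402988 (w = 8 - 200428*7 = 8 - 1402996 = -1402988)
R(f) = -6 (R(f) = -2 + 2*(-2) + 0*(-2) = -2 - 4 + 0 = -6)
E(B) = sqrt(1591 + B) (E(B) = sqrt(B + 1591) = sqrt(1591 + B))
(w + E(R(-41))) - 1308565 = (-1402988 + sqrt(1591 - 6)) - 1308565 = (-1402988 + sqrt(1585)) - 1308565 = -2711553 + sqrt(1585)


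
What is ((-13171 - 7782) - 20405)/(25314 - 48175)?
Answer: 41358/22861 ≈ 1.8091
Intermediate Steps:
((-13171 - 7782) - 20405)/(25314 - 48175) = (-20953 - 20405)/(-22861) = -41358*(-1/22861) = 41358/22861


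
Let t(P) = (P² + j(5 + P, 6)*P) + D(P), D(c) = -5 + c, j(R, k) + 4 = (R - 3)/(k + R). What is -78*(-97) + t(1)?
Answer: 30237/4 ≈ 7559.3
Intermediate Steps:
j(R, k) = -4 + (-3 + R)/(R + k) (j(R, k) = -4 + (R - 3)/(k + R) = -4 + (-3 + R)/(R + k))
t(P) = -5 + P + P² + P*(-42 - 3*P)/(11 + P) (t(P) = (P² + ((-3 - 4*6 - 3*(5 + P))/((5 + P) + 6))*P) + (-5 + P) = (P² + ((-3 - 24 + (-15 - 3*P))/(11 + P))*P) + (-5 + P) = (P² + ((-42 - 3*P)/(11 + P))*P) + (-5 + P) = (P² + P*(-42 - 3*P)/(11 + P)) + (-5 + P) = -5 + P + P² + P*(-42 - 3*P)/(11 + P))
-78*(-97) + t(1) = -78*(-97) + (-55 + 1³ - 36*1 + 9*1²)/(11 + 1) = 7566 + (-55 + 1 - 36 + 9*1)/12 = 7566 + (-55 + 1 - 36 + 9)/12 = 7566 + (1/12)*(-81) = 7566 - 27/4 = 30237/4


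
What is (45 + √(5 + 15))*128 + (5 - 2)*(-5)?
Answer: 5745 + 256*√5 ≈ 6317.4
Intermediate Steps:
(45 + √(5 + 15))*128 + (5 - 2)*(-5) = (45 + √20)*128 + 3*(-5) = (45 + 2*√5)*128 - 15 = (5760 + 256*√5) - 15 = 5745 + 256*√5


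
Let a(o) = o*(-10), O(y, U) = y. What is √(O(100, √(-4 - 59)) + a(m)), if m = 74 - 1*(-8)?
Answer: 12*I*√5 ≈ 26.833*I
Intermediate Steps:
m = 82 (m = 74 + 8 = 82)
a(o) = -10*o
√(O(100, √(-4 - 59)) + a(m)) = √(100 - 10*82) = √(100 - 820) = √(-720) = 12*I*√5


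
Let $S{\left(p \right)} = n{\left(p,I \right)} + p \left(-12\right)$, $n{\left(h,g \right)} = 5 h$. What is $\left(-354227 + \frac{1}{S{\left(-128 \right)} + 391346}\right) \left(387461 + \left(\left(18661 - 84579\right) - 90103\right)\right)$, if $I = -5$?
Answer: $- \frac{16078450046286760}{196121} \approx -8.1982 \cdot 10^{10}$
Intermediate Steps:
$S{\left(p \right)} = - 7 p$ ($S{\left(p \right)} = 5 p + p \left(-12\right) = 5 p - 12 p = - 7 p$)
$\left(-354227 + \frac{1}{S{\left(-128 \right)} + 391346}\right) \left(387461 + \left(\left(18661 - 84579\right) - 90103\right)\right) = \left(-354227 + \frac{1}{\left(-7\right) \left(-128\right) + 391346}\right) \left(387461 + \left(\left(18661 - 84579\right) - 90103\right)\right) = \left(-354227 + \frac{1}{896 + 391346}\right) \left(387461 - 156021\right) = \left(-354227 + \frac{1}{392242}\right) \left(387461 - 156021\right) = \left(-354227 + \frac{1}{392242}\right) 231440 = \left(- \frac{138942706933}{392242}\right) 231440 = - \frac{16078450046286760}{196121}$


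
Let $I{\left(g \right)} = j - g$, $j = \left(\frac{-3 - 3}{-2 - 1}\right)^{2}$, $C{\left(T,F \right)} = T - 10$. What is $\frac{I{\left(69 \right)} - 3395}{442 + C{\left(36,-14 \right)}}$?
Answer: $- \frac{865}{117} \approx -7.3932$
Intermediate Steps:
$C{\left(T,F \right)} = -10 + T$
$j = 4$ ($j = \left(- \frac{6}{-3}\right)^{2} = \left(\left(-6\right) \left(- \frac{1}{3}\right)\right)^{2} = 2^{2} = 4$)
$I{\left(g \right)} = 4 - g$
$\frac{I{\left(69 \right)} - 3395}{442 + C{\left(36,-14 \right)}} = \frac{\left(4 - 69\right) - 3395}{442 + \left(-10 + 36\right)} = \frac{\left(4 - 69\right) - 3395}{442 + 26} = \frac{-65 - 3395}{468} = \left(-3460\right) \frac{1}{468} = - \frac{865}{117}$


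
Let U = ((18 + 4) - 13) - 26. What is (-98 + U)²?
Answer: 13225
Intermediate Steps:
U = -17 (U = (22 - 13) - 26 = 9 - 26 = -17)
(-98 + U)² = (-98 - 17)² = (-115)² = 13225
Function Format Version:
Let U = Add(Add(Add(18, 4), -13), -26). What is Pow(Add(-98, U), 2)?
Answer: 13225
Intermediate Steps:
U = -17 (U = Add(Add(22, -13), -26) = Add(9, -26) = -17)
Pow(Add(-98, U), 2) = Pow(Add(-98, -17), 2) = Pow(-115, 2) = 13225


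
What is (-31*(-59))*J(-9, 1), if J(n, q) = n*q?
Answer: -16461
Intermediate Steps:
(-31*(-59))*J(-9, 1) = (-31*(-59))*(-9*1) = 1829*(-9) = -16461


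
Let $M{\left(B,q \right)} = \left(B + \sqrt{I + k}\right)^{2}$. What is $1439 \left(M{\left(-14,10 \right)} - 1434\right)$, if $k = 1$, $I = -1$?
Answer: $-1781482$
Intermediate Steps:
$M{\left(B,q \right)} = B^{2}$ ($M{\left(B,q \right)} = \left(B + \sqrt{-1 + 1}\right)^{2} = \left(B + \sqrt{0}\right)^{2} = \left(B + 0\right)^{2} = B^{2}$)
$1439 \left(M{\left(-14,10 \right)} - 1434\right) = 1439 \left(\left(-14\right)^{2} - 1434\right) = 1439 \left(196 - 1434\right) = 1439 \left(-1238\right) = -1781482$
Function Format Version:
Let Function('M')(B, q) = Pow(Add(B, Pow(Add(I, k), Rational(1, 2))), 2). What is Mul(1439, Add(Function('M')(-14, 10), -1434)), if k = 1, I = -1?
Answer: -1781482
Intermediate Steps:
Function('M')(B, q) = Pow(B, 2) (Function('M')(B, q) = Pow(Add(B, Pow(Add(-1, 1), Rational(1, 2))), 2) = Pow(Add(B, Pow(0, Rational(1, 2))), 2) = Pow(Add(B, 0), 2) = Pow(B, 2))
Mul(1439, Add(Function('M')(-14, 10), -1434)) = Mul(1439, Add(Pow(-14, 2), -1434)) = Mul(1439, Add(196, -1434)) = Mul(1439, -1238) = -1781482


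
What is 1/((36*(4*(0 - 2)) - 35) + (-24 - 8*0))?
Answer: -1/347 ≈ -0.0028818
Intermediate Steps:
1/((36*(4*(0 - 2)) - 35) + (-24 - 8*0)) = 1/((36*(4*(-2)) - 35) + (-24 + 0)) = 1/((36*(-8) - 35) - 24) = 1/((-288 - 35) - 24) = 1/(-323 - 24) = 1/(-347) = -1/347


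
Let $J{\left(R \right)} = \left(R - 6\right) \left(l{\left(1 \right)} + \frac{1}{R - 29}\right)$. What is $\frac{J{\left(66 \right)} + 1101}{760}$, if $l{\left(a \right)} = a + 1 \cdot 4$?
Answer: $\frac{51897}{28120} \approx 1.8456$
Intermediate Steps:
$l{\left(a \right)} = 4 + a$ ($l{\left(a \right)} = a + 4 = 4 + a$)
$J{\left(R \right)} = \left(-6 + R\right) \left(5 + \frac{1}{-29 + R}\right)$ ($J{\left(R \right)} = \left(R - 6\right) \left(\left(4 + 1\right) + \frac{1}{R - 29}\right) = \left(-6 + R\right) \left(5 + \frac{1}{-29 + R}\right)$)
$\frac{J{\left(66 \right)} + 1101}{760} = \frac{\frac{864 - 11484 + 5 \cdot 66^{2}}{-29 + 66} + 1101}{760} = \left(\frac{864 - 11484 + 5 \cdot 4356}{37} + 1101\right) \frac{1}{760} = \left(\frac{864 - 11484 + 21780}{37} + 1101\right) \frac{1}{760} = \left(\frac{1}{37} \cdot 11160 + 1101\right) \frac{1}{760} = \left(\frac{11160}{37} + 1101\right) \frac{1}{760} = \frac{51897}{37} \cdot \frac{1}{760} = \frac{51897}{28120}$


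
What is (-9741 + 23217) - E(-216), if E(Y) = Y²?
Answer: -33180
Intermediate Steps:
(-9741 + 23217) - E(-216) = (-9741 + 23217) - 1*(-216)² = 13476 - 1*46656 = 13476 - 46656 = -33180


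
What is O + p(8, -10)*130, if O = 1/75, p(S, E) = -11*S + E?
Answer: -955499/75 ≈ -12740.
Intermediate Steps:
p(S, E) = E - 11*S
O = 1/75 ≈ 0.013333
O + p(8, -10)*130 = 1/75 + (-10 - 11*8)*130 = 1/75 + (-10 - 88)*130 = 1/75 - 98*130 = 1/75 - 12740 = -955499/75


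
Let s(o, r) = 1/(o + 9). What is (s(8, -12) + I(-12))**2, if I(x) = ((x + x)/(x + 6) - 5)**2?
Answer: 324/289 ≈ 1.1211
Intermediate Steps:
s(o, r) = 1/(9 + o)
I(x) = (-5 + 2*x/(6 + x))**2 (I(x) = ((2*x)/(6 + x) - 5)**2 = (2*x/(6 + x) - 5)**2 = (-5 + 2*x/(6 + x))**2)
(s(8, -12) + I(-12))**2 = (1/(9 + 8) + 9*(10 - 12)**2/(6 - 12)**2)**2 = (1/17 + 9*(-2)**2/(-6)**2)**2 = (1/17 + 9*(1/36)*4)**2 = (1/17 + 1)**2 = (18/17)**2 = 324/289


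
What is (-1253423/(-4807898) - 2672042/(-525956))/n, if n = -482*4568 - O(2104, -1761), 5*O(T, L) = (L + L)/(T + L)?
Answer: -1447690531918960/596789989123782440699 ≈ -2.4258e-6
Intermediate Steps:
O(T, L) = 2*L/(5*(L + T)) (O(T, L) = ((L + L)/(T + L))/5 = ((2*L)/(L + T))/5 = (2*L/(L + T))/5 = 2*L/(5*(L + T)))
n = -3776042318/1715 (n = -482*4568 - 2*(-1761)/(5*(-1761 + 2104)) = -2201776 - 2*(-1761)/(5*343) = -2201776 - 1*(-3522/1715) = -2201776 + 3522/1715 = -3776042318/1715 ≈ -2.2018e+6)
(-1253423/(-4807898) - 2672042/(-525956))/n = (-1253423/(-4807898) - 2672042/(-525956))/(-3776042318/1715) = (-1253423*(-1/4807898) - 2672042*(-1/525956))*(-1715/3776042318) = (1253423/4807898 + 1336021/262978)*(-1715/3776042318) = (1688268841888/316092850061)*(-1715/3776042318) = -1447690531918960/596789989123782440699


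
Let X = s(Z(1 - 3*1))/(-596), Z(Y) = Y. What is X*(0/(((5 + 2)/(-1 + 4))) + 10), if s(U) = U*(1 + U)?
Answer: -5/149 ≈ -0.033557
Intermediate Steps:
X = -1/298 (X = ((1 - 3*1)*(1 + (1 - 3*1)))/(-596) = ((1 - 3)*(1 + (1 - 3)))*(-1/596) = -2*(1 - 2)*(-1/596) = -2*(-1)*(-1/596) = 2*(-1/596) = -1/298 ≈ -0.0033557)
X*(0/(((5 + 2)/(-1 + 4))) + 10) = -(0/(((5 + 2)/(-1 + 4))) + 10)/298 = -(0/((7/3)) + 10)/298 = -(0/((7*(1/3))) + 10)/298 = -(0/(7/3) + 10)/298 = -(0*(3/7) + 10)/298 = -(0 + 10)/298 = -1/298*10 = -5/149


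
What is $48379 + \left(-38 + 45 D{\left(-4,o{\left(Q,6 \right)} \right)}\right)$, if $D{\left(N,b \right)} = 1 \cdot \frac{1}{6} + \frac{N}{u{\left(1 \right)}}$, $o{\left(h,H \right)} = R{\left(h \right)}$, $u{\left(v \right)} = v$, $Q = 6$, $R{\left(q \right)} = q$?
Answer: $\frac{96337}{2} \approx 48169.0$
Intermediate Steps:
$o{\left(h,H \right)} = h$
$D{\left(N,b \right)} = \frac{1}{6} + N$ ($D{\left(N,b \right)} = 1 \cdot \frac{1}{6} + \frac{N}{1} = 1 \cdot \frac{1}{6} + N 1 = \frac{1}{6} + N$)
$48379 + \left(-38 + 45 D{\left(-4,o{\left(Q,6 \right)} \right)}\right) = 48379 + \left(-38 + 45 \left(\frac{1}{6} - 4\right)\right) = 48379 + \left(-38 + 45 \left(- \frac{23}{6}\right)\right) = 48379 - \frac{421}{2} = \frac{96337}{2}$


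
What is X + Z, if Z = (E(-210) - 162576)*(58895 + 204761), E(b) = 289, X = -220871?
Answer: -42788162143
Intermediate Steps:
Z = -42787941272 (Z = (289 - 162576)*(58895 + 204761) = -162287*263656 = -42787941272)
X + Z = -220871 - 42787941272 = -42788162143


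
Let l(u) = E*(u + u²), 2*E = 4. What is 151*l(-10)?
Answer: 27180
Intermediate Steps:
E = 2 (E = (½)*4 = 2)
l(u) = 2*u + 2*u² (l(u) = 2*(u + u²) = 2*u + 2*u²)
151*l(-10) = 151*(2*(-10)*(1 - 10)) = 151*(2*(-10)*(-9)) = 151*180 = 27180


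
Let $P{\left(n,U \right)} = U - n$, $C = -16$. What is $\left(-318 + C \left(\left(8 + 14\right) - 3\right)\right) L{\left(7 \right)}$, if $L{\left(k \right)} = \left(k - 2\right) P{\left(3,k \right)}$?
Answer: $-12440$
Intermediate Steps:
$L{\left(k \right)} = \left(-3 + k\right) \left(-2 + k\right)$ ($L{\left(k \right)} = \left(k - 2\right) \left(k - 3\right) = \left(-2 + k\right) \left(k - 3\right) = \left(-2 + k\right) \left(-3 + k\right) = \left(-3 + k\right) \left(-2 + k\right)$)
$\left(-318 + C \left(\left(8 + 14\right) - 3\right)\right) L{\left(7 \right)} = \left(-318 - 16 \left(\left(8 + 14\right) - 3\right)\right) \left(-3 + 7\right) \left(-2 + 7\right) = \left(-318 - 16 \left(22 - 3\right)\right) 4 \cdot 5 = \left(-318 - 304\right) 20 = \left(-622\right) 20 = -12440$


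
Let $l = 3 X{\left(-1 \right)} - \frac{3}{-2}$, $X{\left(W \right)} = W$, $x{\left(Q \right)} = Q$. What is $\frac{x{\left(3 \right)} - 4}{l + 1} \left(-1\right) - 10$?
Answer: $-12$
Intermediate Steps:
$l = - \frac{3}{2}$ ($l = 3 \left(-1\right) - \frac{3}{-2} = -3 - - \frac{3}{2} = -3 + \frac{3}{2} = - \frac{3}{2} \approx -1.5$)
$\frac{x{\left(3 \right)} - 4}{l + 1} \left(-1\right) - 10 = \frac{3 - 4}{- \frac{3}{2} + 1} \left(-1\right) - 10 = - \frac{1}{- \frac{1}{2}} \left(-1\right) - 10 = \left(-1\right) \left(-2\right) \left(-1\right) - 10 = 2 \left(-1\right) - 10 = -2 - 10 = -12$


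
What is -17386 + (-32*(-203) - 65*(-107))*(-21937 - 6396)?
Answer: -381124569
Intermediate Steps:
-17386 + (-32*(-203) - 65*(-107))*(-21937 - 6396) = -17386 + (6496 + 6955)*(-28333) = -17386 + 13451*(-28333) = -17386 - 381107183 = -381124569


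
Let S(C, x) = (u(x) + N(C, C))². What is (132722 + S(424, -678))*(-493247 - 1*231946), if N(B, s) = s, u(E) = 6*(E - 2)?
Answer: -9789422368194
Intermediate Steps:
u(E) = -12 + 6*E (u(E) = 6*(-2 + E) = -12 + 6*E)
S(C, x) = (-12 + C + 6*x)² (S(C, x) = ((-12 + 6*x) + C)² = (-12 + C + 6*x)²)
(132722 + S(424, -678))*(-493247 - 1*231946) = (132722 + (-12 + 424 + 6*(-678))²)*(-493247 - 1*231946) = (132722 + (-12 + 424 - 4068)²)*(-493247 - 231946) = (132722 + (-3656)²)*(-725193) = (132722 + 13366336)*(-725193) = 13499058*(-725193) = -9789422368194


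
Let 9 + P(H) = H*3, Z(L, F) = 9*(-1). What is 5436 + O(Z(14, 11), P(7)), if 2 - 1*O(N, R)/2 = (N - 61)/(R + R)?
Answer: 32675/6 ≈ 5445.8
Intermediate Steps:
Z(L, F) = -9
P(H) = -9 + 3*H (P(H) = -9 + H*3 = -9 + 3*H)
O(N, R) = 4 - (-61 + N)/R (O(N, R) = 4 - 2*(N - 61)/(R + R) = 4 - 2*(-61 + N)/(2*R) = 4 - 2*(-61 + N)*1/(2*R) = 4 - (-61 + N)/R)
5436 + O(Z(14, 11), P(7)) = 5436 + (61 - 1*(-9) + 4*(-9 + 3*7))/(-9 + 3*7) = 5436 + (61 + 9 + 4*(-9 + 21))/(-9 + 21) = 5436 + (61 + 9 + 4*12)/12 = 5436 + (61 + 9 + 48)/12 = 5436 + (1/12)*118 = 5436 + 59/6 = 32675/6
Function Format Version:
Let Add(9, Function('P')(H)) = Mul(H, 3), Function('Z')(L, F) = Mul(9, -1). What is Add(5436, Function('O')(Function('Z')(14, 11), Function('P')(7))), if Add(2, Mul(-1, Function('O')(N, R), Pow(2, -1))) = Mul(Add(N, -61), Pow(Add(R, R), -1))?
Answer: Rational(32675, 6) ≈ 5445.8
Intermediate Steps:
Function('Z')(L, F) = -9
Function('P')(H) = Add(-9, Mul(3, H)) (Function('P')(H) = Add(-9, Mul(H, 3)) = Add(-9, Mul(3, H)))
Function('O')(N, R) = Add(4, Mul(-1, Pow(R, -1), Add(-61, N))) (Function('O')(N, R) = Add(4, Mul(-2, Mul(Add(N, -61), Pow(Add(R, R), -1)))) = Add(4, Mul(-2, Mul(Add(-61, N), Pow(Mul(2, R), -1)))) = Add(4, Mul(-2, Mul(Add(-61, N), Mul(Rational(1, 2), Pow(R, -1))))) = Add(4, Mul(-2, Mul(Rational(1, 2), Pow(R, -1), Add(-61, N)))) = Add(4, Mul(-1, Pow(R, -1), Add(-61, N))))
Add(5436, Function('O')(Function('Z')(14, 11), Function('P')(7))) = Add(5436, Mul(Pow(Add(-9, Mul(3, 7)), -1), Add(61, Mul(-1, -9), Mul(4, Add(-9, Mul(3, 7)))))) = Add(5436, Mul(Pow(Add(-9, 21), -1), Add(61, 9, Mul(4, Add(-9, 21))))) = Add(5436, Mul(Pow(12, -1), Add(61, 9, Mul(4, 12)))) = Add(5436, Mul(Rational(1, 12), Add(61, 9, 48))) = Add(5436, Mul(Rational(1, 12), 118)) = Add(5436, Rational(59, 6)) = Rational(32675, 6)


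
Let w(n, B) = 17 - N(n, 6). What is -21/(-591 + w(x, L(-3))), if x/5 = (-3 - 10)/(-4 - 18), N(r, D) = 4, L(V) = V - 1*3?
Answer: 21/578 ≈ 0.036332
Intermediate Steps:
L(V) = -3 + V (L(V) = V - 3 = -3 + V)
x = 65/22 (x = 5*((-3 - 10)/(-4 - 18)) = 5*(-13/(-22)) = 5*(-13*(-1/22)) = 5*(13/22) = 65/22 ≈ 2.9545)
w(n, B) = 13 (w(n, B) = 17 - 1*4 = 17 - 4 = 13)
-21/(-591 + w(x, L(-3))) = -21/(-591 + 13) = -21/(-578) = -21*(-1/578) = 21/578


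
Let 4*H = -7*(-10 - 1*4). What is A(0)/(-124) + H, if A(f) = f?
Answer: 49/2 ≈ 24.500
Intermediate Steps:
H = 49/2 (H = (-7*(-10 - 1*4))/4 = (-7*(-10 - 4))/4 = (-7*(-14))/4 = (1/4)*98 = 49/2 ≈ 24.500)
A(0)/(-124) + H = 0/(-124) + 49/2 = 0*(-1/124) + 49/2 = 0 + 49/2 = 49/2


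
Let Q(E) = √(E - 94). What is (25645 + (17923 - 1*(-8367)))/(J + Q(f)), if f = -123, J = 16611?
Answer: 7249515/2318702 - 3055*I*√217/16230914 ≈ 3.1265 - 0.0027727*I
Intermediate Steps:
Q(E) = √(-94 + E)
(25645 + (17923 - 1*(-8367)))/(J + Q(f)) = (25645 + (17923 - 1*(-8367)))/(16611 + √(-94 - 123)) = (25645 + (17923 + 8367))/(16611 + √(-217)) = (25645 + 26290)/(16611 + I*√217) = 51935/(16611 + I*√217)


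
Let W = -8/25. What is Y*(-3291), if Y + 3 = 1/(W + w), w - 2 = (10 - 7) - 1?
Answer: 826041/92 ≈ 8978.7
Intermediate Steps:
w = 4 (w = 2 + ((10 - 7) - 1) = 2 + (3 - 1) = 2 + 2 = 4)
W = -8/25 (W = -8*1/25 = -8/25 ≈ -0.32000)
Y = -251/92 (Y = -3 + 1/(-8/25 + 4) = -3 + 1/(92/25) = -3 + 25/92 = -251/92 ≈ -2.7283)
Y*(-3291) = -251/92*(-3291) = 826041/92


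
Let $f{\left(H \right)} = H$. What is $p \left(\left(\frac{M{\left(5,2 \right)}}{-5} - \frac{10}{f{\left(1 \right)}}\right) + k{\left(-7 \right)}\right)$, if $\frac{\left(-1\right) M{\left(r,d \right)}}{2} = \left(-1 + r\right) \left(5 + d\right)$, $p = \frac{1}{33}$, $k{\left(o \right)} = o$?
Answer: $- \frac{29}{165} \approx -0.17576$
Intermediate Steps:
$p = \frac{1}{33} \approx 0.030303$
$M{\left(r,d \right)} = - 2 \left(-1 + r\right) \left(5 + d\right)$
$p \left(\left(\frac{M{\left(5,2 \right)}}{-5} - \frac{10}{f{\left(1 \right)}}\right) + k{\left(-7 \right)}\right) = \frac{\left(\frac{10 - 50 + 2 \cdot 2 - 4 \cdot 5}{-5} - \frac{10}{1}\right) - 7}{33} = \frac{\left(\left(10 - 50 + 4 - 20\right) \left(- \frac{1}{5}\right) - 10\right) - 7}{33} = \frac{\left(\left(-56\right) \left(- \frac{1}{5}\right) - 10\right) - 7}{33} = \frac{\left(\frac{56}{5} - 10\right) - 7}{33} = \frac{\frac{6}{5} - 7}{33} = \frac{1}{33} \left(- \frac{29}{5}\right) = - \frac{29}{165}$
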